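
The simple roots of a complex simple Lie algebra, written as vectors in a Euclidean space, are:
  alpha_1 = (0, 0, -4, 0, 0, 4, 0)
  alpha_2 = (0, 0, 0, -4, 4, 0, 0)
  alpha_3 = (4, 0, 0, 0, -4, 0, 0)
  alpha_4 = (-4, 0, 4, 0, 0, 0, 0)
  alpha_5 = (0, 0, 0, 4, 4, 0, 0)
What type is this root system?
type D_5

Compute the Cartan integers a_ij = 2(alpha_i, alpha_j)/(alpha_j, alpha_j); the resulting 5x5 Cartan matrix is
[[2, 0, 0, -1, 0], [0, 2, -1, 0, 0], [0, -1, 2, -1, -1], [-1, 0, -1, 2, 0], [0, 0, -1, 0, 2]].
All simple roots have the same length, so the diagram is simply laced. The associated Dynkin diagram is a chain of 3 nodes with a fork of two nodes at one end (D_5), so the type is D_5 (the algebra so(10)).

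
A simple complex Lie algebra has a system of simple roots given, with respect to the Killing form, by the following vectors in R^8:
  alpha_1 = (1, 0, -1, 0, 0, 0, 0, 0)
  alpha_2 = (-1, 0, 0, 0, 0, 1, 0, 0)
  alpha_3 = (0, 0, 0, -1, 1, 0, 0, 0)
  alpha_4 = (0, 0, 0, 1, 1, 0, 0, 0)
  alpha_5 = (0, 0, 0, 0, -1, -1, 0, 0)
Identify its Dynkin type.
D_5

Compute the Cartan integers a_ij = 2(alpha_i, alpha_j)/(alpha_j, alpha_j); the resulting 5x5 Cartan matrix is
[[2, -1, 0, 0, 0], [-1, 2, 0, 0, -1], [0, 0, 2, 0, -1], [0, 0, 0, 2, -1], [0, -1, -1, -1, 2]].
All simple roots have the same length, so the diagram is simply laced. The associated Dynkin diagram is a chain of 3 nodes with a fork of two nodes at one end (D_5), so the type is D_5 (the algebra so(10)).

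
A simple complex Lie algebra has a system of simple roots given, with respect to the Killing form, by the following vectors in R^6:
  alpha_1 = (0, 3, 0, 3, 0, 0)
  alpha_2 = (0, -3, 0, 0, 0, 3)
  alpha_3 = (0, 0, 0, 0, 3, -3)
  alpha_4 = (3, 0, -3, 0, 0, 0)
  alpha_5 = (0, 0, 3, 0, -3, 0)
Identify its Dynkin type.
A_5

Compute the Cartan integers a_ij = 2(alpha_i, alpha_j)/(alpha_j, alpha_j); the resulting 5x5 Cartan matrix is
[[2, -1, 0, 0, 0], [-1, 2, -1, 0, 0], [0, -1, 2, 0, -1], [0, 0, 0, 2, -1], [0, 0, -1, -1, 2]].
All simple roots have the same length, so the diagram is simply laced. The associated Dynkin diagram is a chain of 5 nodes with single edges (A_5), so the type is A_5 (the algebra sl(6)).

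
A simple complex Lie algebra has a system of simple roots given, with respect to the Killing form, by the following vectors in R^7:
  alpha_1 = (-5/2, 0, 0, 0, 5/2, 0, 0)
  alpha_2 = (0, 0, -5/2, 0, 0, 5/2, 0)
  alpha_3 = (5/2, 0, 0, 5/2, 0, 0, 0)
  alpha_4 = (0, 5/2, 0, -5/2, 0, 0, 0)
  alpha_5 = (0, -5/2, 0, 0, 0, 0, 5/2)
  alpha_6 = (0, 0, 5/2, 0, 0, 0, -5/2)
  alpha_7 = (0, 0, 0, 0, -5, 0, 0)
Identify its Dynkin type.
Compute the Cartan integers a_ij = 2(alpha_i, alpha_j)/(alpha_j, alpha_j); the resulting 7x7 Cartan matrix is
[[2, 0, -1, 0, 0, 0, -1], [0, 2, 0, 0, 0, -1, 0], [-1, 0, 2, -1, 0, 0, 0], [0, 0, -1, 2, -1, 0, 0], [0, 0, 0, -1, 2, -1, 0], [0, -1, 0, 0, -1, 2, 0], [-2, 0, 0, 0, 0, 0, 2]].
The roots have two lengths (squared-length ratio 2:1); the short ones are alpha_{1,2,3,4,5,6}. The associated Dynkin diagram is a chain of 7 nodes with a double edge at one end; the terminal node there is the unique long simple root (C_7), so the type is C_7 (the algebra sp(14)).

C7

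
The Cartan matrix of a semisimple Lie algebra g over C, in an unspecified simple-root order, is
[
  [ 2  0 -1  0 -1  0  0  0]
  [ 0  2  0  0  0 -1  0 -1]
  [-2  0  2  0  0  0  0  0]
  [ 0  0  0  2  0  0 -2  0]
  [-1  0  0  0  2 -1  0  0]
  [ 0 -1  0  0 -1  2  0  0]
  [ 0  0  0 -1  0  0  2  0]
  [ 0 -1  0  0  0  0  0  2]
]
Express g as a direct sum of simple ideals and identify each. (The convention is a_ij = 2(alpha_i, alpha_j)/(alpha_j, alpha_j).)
The diagram associated to this matrix has two connected components: the simple roots {alpha_4, alpha_7} form a chain of 2 nodes with a double edge at one end; the terminal node there is the unique short simple root (B_2), and {alpha_1, alpha_2, alpha_3, alpha_5, alpha_6, alpha_8} form a chain of 6 nodes with a double edge at one end; the terminal node there is the unique long simple root (C_6). A semisimple Lie algebra decomposes uniquely as the direct sum of simple ideals, one per connected component of its Dynkin diagram, so g ≅ B_2 ⊕ C_6 (dimension 10 + 78 = 88).

B_2 (so(5)) ⊕ C_6 (sp(12))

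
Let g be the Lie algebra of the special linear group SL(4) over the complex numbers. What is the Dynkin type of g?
This is sl(4), which has dimension 4^2 - 1 = 15 and rank 4 - 1 = 3 (a Cartan subalgebra is the diagonal traceless matrices). In the classification of classical Lie algebras, the special linear algebra sl(n+1) has type A_n; here n = 3, so the Dynkin diagram is a chain of 3 nodes with single edges (A_3). Hence the type is A_3.

A_3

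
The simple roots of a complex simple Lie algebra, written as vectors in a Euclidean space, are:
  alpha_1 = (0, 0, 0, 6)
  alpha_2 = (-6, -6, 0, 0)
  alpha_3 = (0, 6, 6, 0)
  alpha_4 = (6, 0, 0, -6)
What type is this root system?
type B_4

Compute the Cartan integers a_ij = 2(alpha_i, alpha_j)/(alpha_j, alpha_j); the resulting 4x4 Cartan matrix is
[[2, 0, 0, -1], [0, 2, -1, -1], [0, -1, 2, 0], [-2, -1, 0, 2]].
The roots have two lengths (squared-length ratio 2:1); the short ones are alpha_{1}. The associated Dynkin diagram is a chain of 4 nodes with a double edge at one end; the terminal node there is the unique short simple root (B_4), so the type is B_4 (the algebra so(9)).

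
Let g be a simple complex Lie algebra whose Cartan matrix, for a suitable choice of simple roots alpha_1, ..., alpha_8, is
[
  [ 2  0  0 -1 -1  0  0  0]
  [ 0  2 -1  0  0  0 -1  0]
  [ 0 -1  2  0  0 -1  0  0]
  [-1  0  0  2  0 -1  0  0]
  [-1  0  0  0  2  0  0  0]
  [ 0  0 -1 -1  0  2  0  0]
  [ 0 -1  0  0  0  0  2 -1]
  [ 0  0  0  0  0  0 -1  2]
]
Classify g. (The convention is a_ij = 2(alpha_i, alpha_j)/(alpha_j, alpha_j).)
type A_8

The matrix has rank 8 with 2's on the diagonal. Reading the off-diagonal entries as Dynkin edges (a single edge where a_ij = a_ji = -1; a double or triple edge where a_ij * a_ji = 2 or 3), the diagram is a chain of 8 nodes with single edges (A_8). One simple-root ordering that puts it in standard form is (alpha_5, alpha_1, alpha_4, alpha_6, alpha_3, alpha_2, alpha_7, alpha_8). So the algebra is type A_8, i.e. sl(9).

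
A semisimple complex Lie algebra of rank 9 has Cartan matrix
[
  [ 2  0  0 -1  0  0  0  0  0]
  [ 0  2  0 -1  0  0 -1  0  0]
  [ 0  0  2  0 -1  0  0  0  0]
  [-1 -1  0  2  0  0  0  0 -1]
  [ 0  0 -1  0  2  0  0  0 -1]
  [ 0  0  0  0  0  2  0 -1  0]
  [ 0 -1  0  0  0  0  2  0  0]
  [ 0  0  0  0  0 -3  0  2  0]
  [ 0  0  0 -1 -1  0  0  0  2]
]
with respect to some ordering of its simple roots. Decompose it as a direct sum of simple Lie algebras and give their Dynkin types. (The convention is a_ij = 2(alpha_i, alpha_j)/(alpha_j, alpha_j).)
The diagram associated to this matrix has two connected components: the simple roots {alpha_1, alpha_2, alpha_3, alpha_4, alpha_5, alpha_7, alpha_9} form a chain of 6 nodes with one extra node attached to the third node from one end (E_7), and {alpha_6, alpha_8} form two nodes joined by a triple edge (G_2). A semisimple Lie algebra decomposes uniquely as the direct sum of simple ideals, one per connected component of its Dynkin diagram, so g ≅ E_7 ⊕ G_2 (dimension 133 + 14 = 147).

E_7 ⊕ G_2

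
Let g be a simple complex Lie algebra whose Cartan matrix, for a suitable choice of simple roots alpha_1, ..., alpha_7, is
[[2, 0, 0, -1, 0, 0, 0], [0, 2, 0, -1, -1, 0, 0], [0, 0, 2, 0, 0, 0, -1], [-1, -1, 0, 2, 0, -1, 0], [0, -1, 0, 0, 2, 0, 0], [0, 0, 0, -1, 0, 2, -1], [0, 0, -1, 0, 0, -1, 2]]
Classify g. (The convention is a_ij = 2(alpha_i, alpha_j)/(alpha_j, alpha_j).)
type E_7

The matrix has rank 7 with 2's on the diagonal. Reading the off-diagonal entries as Dynkin edges (a single edge where a_ij = a_ji = -1; a double or triple edge where a_ij * a_ji = 2 or 3), the diagram is a chain of 6 nodes with one extra node attached to the third node from one end (E_7). One simple-root ordering that puts it in standard form is (alpha_5, alpha_1, alpha_2, alpha_4, alpha_6, alpha_7, alpha_3). So the algebra is type E_7.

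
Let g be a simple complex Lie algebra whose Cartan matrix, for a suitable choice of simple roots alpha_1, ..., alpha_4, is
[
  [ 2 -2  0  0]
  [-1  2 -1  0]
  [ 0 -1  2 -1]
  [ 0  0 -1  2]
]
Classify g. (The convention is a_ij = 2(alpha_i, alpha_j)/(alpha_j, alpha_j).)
C4

The matrix has rank 4 with 2's on the diagonal. Reading the off-diagonal entries as Dynkin edges (a single edge where a_ij = a_ji = -1; a double or triple edge where a_ij * a_ji = 2 or 3), the diagram is a chain of 4 nodes with a double edge at one end; the terminal node there is the unique long simple root (C_4). One simple-root ordering that puts it in standard form is (alpha_4, alpha_3, alpha_2, alpha_1). So the algebra is type C_4, i.e. sp(8).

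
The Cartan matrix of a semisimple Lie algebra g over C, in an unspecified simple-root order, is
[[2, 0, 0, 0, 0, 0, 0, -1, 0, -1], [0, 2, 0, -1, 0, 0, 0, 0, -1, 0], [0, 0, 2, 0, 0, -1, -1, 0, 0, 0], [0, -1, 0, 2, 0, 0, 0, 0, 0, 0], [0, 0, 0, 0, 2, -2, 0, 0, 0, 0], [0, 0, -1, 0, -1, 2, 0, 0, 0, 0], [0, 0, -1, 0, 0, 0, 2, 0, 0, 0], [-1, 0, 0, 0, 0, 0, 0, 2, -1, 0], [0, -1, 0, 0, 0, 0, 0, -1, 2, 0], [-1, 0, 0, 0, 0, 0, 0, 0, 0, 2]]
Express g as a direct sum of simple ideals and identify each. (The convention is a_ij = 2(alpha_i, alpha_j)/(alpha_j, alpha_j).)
A_6 (sl(7)) ⊕ C_4 (sp(8))

The diagram associated to this matrix has two connected components: the simple roots {alpha_1, alpha_2, alpha_4, alpha_8, alpha_9, alpha_10} form a chain of 6 nodes with single edges (A_6), and {alpha_3, alpha_5, alpha_6, alpha_7} form a chain of 4 nodes with a double edge at one end; the terminal node there is the unique long simple root (C_4). A semisimple Lie algebra decomposes uniquely as the direct sum of simple ideals, one per connected component of its Dynkin diagram, so g ≅ A_6 ⊕ C_4 (dimension 48 + 36 = 84).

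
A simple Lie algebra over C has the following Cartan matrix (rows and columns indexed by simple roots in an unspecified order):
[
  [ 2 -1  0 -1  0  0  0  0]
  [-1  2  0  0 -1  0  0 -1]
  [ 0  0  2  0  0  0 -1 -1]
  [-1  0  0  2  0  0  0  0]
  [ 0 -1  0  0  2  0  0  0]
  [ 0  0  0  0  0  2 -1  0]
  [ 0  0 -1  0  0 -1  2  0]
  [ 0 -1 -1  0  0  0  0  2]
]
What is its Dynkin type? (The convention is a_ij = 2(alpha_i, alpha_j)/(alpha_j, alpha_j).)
The matrix has rank 8 with 2's on the diagonal. Reading the off-diagonal entries as Dynkin edges (a single edge where a_ij = a_ji = -1; a double or triple edge where a_ij * a_ji = 2 or 3), the diagram is a chain of 7 nodes with one extra node attached to the third node from one end (E_8). One simple-root ordering that puts it in standard form is (alpha_4, alpha_5, alpha_1, alpha_2, alpha_8, alpha_3, alpha_7, alpha_6). So the algebra is type E_8.

E_8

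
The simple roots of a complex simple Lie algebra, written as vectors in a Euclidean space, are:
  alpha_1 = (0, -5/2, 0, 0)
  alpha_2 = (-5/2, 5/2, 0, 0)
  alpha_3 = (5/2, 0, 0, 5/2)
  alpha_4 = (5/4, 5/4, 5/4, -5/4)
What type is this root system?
Compute the Cartan integers a_ij = 2(alpha_i, alpha_j)/(alpha_j, alpha_j); the resulting 4x4 Cartan matrix is
[[2, -1, 0, -1], [-2, 2, -1, 0], [0, -1, 2, 0], [-1, 0, 0, 2]].
The roots have two lengths (squared-length ratio 2:1); the short ones are alpha_{1,4}. The associated Dynkin diagram is a chain of 4 nodes with a double edge between the middle two (F_4), so the type is F_4.

F_4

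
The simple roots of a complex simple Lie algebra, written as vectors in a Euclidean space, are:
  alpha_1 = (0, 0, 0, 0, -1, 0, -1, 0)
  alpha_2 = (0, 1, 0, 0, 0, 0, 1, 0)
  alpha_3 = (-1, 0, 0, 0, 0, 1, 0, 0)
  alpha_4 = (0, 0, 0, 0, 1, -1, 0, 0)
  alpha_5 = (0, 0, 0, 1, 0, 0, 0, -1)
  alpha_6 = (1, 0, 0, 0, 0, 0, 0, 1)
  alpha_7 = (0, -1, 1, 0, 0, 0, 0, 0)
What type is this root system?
A_7 (sl(8))

Compute the Cartan integers a_ij = 2(alpha_i, alpha_j)/(alpha_j, alpha_j); the resulting 7x7 Cartan matrix is
[[2, -1, 0, -1, 0, 0, 0], [-1, 2, 0, 0, 0, 0, -1], [0, 0, 2, -1, 0, -1, 0], [-1, 0, -1, 2, 0, 0, 0], [0, 0, 0, 0, 2, -1, 0], [0, 0, -1, 0, -1, 2, 0], [0, -1, 0, 0, 0, 0, 2]].
All simple roots have the same length, so the diagram is simply laced. The associated Dynkin diagram is a chain of 7 nodes with single edges (A_7), so the type is A_7 (the algebra sl(8)).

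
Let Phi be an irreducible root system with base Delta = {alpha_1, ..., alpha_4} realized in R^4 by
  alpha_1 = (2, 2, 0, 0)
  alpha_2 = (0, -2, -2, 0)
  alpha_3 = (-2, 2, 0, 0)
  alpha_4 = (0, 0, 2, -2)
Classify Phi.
Compute the Cartan integers a_ij = 2(alpha_i, alpha_j)/(alpha_j, alpha_j); the resulting 4x4 Cartan matrix is
[[2, -1, 0, 0], [-1, 2, -1, -1], [0, -1, 2, 0], [0, -1, 0, 2]].
All simple roots have the same length, so the diagram is simply laced. The associated Dynkin diagram is a chain of 2 nodes with a fork of two nodes at one end (D_4), so the type is D_4 (the algebra so(8)).

type D_4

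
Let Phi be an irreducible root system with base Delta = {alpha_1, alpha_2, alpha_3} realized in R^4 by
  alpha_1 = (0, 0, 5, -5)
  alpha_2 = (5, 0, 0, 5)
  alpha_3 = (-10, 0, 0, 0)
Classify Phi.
C_3 (sp(6))

Compute the Cartan integers a_ij = 2(alpha_i, alpha_j)/(alpha_j, alpha_j); the resulting 3x3 Cartan matrix is
[[2, -1, 0], [-1, 2, -1], [0, -2, 2]].
The roots have two lengths (squared-length ratio 2:1); the short ones are alpha_{1,2}. The associated Dynkin diagram is a chain of 3 nodes with a double edge at one end; the terminal node there is the unique long simple root (C_3), so the type is C_3 (the algebra sp(6)).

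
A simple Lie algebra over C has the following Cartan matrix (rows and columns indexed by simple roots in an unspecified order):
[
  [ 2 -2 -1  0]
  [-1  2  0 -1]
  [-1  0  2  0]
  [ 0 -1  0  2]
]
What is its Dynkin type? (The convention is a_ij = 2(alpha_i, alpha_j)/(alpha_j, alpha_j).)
F_4

The matrix has rank 4 with 2's on the diagonal. Reading the off-diagonal entries as Dynkin edges (a single edge where a_ij = a_ji = -1; a double or triple edge where a_ij * a_ji = 2 or 3), the diagram is a chain of 4 nodes with a double edge between the middle two (F_4). One simple-root ordering that puts it in standard form is (alpha_3, alpha_1, alpha_2, alpha_4). So the algebra is type F_4.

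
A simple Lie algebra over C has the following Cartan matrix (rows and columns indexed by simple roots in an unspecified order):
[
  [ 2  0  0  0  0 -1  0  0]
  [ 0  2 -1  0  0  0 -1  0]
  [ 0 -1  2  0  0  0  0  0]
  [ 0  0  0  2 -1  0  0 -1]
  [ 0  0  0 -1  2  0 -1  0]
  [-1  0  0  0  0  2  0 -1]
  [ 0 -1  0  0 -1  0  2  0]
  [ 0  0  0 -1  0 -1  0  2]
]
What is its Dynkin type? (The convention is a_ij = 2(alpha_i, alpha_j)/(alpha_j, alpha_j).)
The matrix has rank 8 with 2's on the diagonal. Reading the off-diagonal entries as Dynkin edges (a single edge where a_ij = a_ji = -1; a double or triple edge where a_ij * a_ji = 2 or 3), the diagram is a chain of 8 nodes with single edges (A_8). One simple-root ordering that puts it in standard form is (alpha_3, alpha_2, alpha_7, alpha_5, alpha_4, alpha_8, alpha_6, alpha_1). So the algebra is type A_8, i.e. sl(9).

A8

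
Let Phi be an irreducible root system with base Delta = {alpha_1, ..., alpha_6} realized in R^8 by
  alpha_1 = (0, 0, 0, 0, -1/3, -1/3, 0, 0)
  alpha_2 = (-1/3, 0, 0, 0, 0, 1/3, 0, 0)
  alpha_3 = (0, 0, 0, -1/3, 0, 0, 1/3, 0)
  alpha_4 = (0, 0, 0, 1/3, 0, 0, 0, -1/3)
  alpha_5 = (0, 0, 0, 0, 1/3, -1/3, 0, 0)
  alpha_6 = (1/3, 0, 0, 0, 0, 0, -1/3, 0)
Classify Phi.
Compute the Cartan integers a_ij = 2(alpha_i, alpha_j)/(alpha_j, alpha_j); the resulting 6x6 Cartan matrix is
[[2, -1, 0, 0, 0, 0], [-1, 2, 0, 0, -1, -1], [0, 0, 2, -1, 0, -1], [0, 0, -1, 2, 0, 0], [0, -1, 0, 0, 2, 0], [0, -1, -1, 0, 0, 2]].
All simple roots have the same length, so the diagram is simply laced. The associated Dynkin diagram is a chain of 4 nodes with a fork of two nodes at one end (D_6), so the type is D_6 (the algebra so(12)).

D6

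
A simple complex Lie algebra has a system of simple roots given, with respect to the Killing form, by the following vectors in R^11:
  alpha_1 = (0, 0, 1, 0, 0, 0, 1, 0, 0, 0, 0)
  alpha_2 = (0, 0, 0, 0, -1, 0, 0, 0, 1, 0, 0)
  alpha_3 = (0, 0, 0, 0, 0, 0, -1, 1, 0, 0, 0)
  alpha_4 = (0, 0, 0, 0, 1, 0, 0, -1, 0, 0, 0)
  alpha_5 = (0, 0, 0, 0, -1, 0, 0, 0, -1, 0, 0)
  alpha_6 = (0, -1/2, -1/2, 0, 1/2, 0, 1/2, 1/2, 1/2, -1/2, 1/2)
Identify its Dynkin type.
E6

Compute the Cartan integers a_ij = 2(alpha_i, alpha_j)/(alpha_j, alpha_j); the resulting 6x6 Cartan matrix is
[[2, 0, -1, 0, 0, 0], [0, 2, 0, -1, 0, 0], [-1, 0, 2, -1, 0, 0], [0, -1, -1, 2, -1, 0], [0, 0, 0, -1, 2, -1], [0, 0, 0, 0, -1, 2]].
All simple roots have the same length, so the diagram is simply laced. The associated Dynkin diagram is a chain of 5 nodes with one extra node attached to the third node from one end (E_6), so the type is E_6.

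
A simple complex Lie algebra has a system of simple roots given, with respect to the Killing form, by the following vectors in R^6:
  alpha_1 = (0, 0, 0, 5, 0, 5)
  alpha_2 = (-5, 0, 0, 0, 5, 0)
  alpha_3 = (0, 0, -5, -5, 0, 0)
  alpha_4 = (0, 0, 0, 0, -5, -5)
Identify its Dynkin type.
Compute the Cartan integers a_ij = 2(alpha_i, alpha_j)/(alpha_j, alpha_j); the resulting 4x4 Cartan matrix is
[[2, 0, -1, -1], [0, 2, 0, -1], [-1, 0, 2, 0], [-1, -1, 0, 2]].
All simple roots have the same length, so the diagram is simply laced. The associated Dynkin diagram is a chain of 4 nodes with single edges (A_4), so the type is A_4 (the algebra sl(5)).

type A_4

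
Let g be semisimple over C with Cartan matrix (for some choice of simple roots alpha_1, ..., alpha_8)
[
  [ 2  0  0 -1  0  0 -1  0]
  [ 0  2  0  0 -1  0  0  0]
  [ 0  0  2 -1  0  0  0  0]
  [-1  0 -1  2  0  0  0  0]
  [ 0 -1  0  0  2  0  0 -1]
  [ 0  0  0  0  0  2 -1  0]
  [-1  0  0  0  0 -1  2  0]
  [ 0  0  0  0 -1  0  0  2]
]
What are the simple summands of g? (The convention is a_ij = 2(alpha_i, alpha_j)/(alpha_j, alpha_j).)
A_3 ⊕ A_5

The diagram associated to this matrix has two connected components: the simple roots {alpha_2, alpha_5, alpha_8} form a chain of 3 nodes with single edges (A_3), and {alpha_1, alpha_3, alpha_4, alpha_6, alpha_7} form a chain of 5 nodes with single edges (A_5). A semisimple Lie algebra decomposes uniquely as the direct sum of simple ideals, one per connected component of its Dynkin diagram, so g ≅ A_3 ⊕ A_5 (dimension 15 + 35 = 50).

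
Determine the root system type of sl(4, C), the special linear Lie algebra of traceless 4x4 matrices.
This is sl(4), which has dimension 4^2 - 1 = 15 and rank 4 - 1 = 3 (a Cartan subalgebra is the diagonal traceless matrices). In the classification of classical Lie algebras, the special linear algebra sl(n+1) has type A_n; here n = 3, so the Dynkin diagram is a chain of 3 nodes with single edges (A_3). Hence the type is A_3.

A_3 (sl(4))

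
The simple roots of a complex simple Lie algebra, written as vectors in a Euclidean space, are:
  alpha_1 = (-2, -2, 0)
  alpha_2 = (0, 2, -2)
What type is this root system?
A_2 (sl(3))

Compute the Cartan integers a_ij = 2(alpha_i, alpha_j)/(alpha_j, alpha_j); the resulting 2x2 Cartan matrix is
[[2, -1], [-1, 2]].
All simple roots have the same length, so the diagram is simply laced. The associated Dynkin diagram is a chain of 2 nodes with single edges (A_2), so the type is A_2 (the algebra sl(3)).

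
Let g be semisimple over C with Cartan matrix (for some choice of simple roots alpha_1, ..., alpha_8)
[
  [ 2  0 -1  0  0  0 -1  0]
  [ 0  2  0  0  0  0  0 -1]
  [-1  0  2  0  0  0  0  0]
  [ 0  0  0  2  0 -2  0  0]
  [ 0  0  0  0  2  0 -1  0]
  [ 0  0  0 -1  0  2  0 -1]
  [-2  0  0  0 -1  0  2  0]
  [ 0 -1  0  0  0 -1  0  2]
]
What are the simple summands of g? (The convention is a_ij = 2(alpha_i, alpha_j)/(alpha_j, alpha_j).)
C4 + F4

The diagram associated to this matrix has two connected components: the simple roots {alpha_2, alpha_4, alpha_6, alpha_8} form a chain of 4 nodes with a double edge at one end; the terminal node there is the unique long simple root (C_4), and {alpha_1, alpha_3, alpha_5, alpha_7} form a chain of 4 nodes with a double edge between the middle two (F_4). A semisimple Lie algebra decomposes uniquely as the direct sum of simple ideals, one per connected component of its Dynkin diagram, so g ≅ C_4 ⊕ F_4 (dimension 36 + 52 = 88).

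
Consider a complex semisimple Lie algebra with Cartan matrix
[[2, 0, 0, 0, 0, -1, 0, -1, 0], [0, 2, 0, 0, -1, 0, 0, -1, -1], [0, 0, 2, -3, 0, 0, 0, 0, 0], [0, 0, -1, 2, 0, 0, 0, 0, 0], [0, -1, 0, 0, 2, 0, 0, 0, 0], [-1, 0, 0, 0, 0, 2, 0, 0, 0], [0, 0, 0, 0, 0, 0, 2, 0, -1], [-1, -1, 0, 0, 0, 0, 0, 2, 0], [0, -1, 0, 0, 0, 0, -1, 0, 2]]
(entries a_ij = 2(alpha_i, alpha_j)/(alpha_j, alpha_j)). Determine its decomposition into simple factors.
The diagram associated to this matrix has two connected components: the simple roots {alpha_1, alpha_2, alpha_5, alpha_6, alpha_7, alpha_8, alpha_9} form a chain of 6 nodes with one extra node attached to the third node from one end (E_7), and {alpha_3, alpha_4} form two nodes joined by a triple edge (G_2). A semisimple Lie algebra decomposes uniquely as the direct sum of simple ideals, one per connected component of its Dynkin diagram, so g ≅ E_7 ⊕ G_2 (dimension 133 + 14 = 147).

E_7 ⊕ G_2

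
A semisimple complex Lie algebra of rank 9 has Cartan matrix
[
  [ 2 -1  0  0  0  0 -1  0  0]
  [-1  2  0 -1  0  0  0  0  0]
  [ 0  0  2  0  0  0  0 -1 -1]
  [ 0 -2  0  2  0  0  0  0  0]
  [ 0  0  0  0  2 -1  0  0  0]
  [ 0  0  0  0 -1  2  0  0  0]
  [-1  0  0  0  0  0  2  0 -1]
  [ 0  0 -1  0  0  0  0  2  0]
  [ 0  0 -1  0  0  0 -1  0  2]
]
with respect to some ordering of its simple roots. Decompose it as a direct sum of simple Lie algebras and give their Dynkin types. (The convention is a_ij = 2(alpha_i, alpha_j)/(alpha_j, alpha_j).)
The diagram associated to this matrix has two connected components: the simple roots {alpha_5, alpha_6} form a chain of 2 nodes with single edges (A_2), and {alpha_1, alpha_2, alpha_3, alpha_4, alpha_7, alpha_8, alpha_9} form a chain of 7 nodes with a double edge at one end; the terminal node there is the unique long simple root (C_7). A semisimple Lie algebra decomposes uniquely as the direct sum of simple ideals, one per connected component of its Dynkin diagram, so g ≅ A_2 ⊕ C_7 (dimension 8 + 105 = 113).

A2 ⊕ C7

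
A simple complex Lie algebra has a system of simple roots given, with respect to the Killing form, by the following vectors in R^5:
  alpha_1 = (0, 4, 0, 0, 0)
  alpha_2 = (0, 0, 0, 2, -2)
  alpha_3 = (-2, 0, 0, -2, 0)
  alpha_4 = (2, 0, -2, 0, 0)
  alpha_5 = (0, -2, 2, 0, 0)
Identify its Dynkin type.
Compute the Cartan integers a_ij = 2(alpha_i, alpha_j)/(alpha_j, alpha_j); the resulting 5x5 Cartan matrix is
[[2, 0, 0, 0, -2], [0, 2, -1, 0, 0], [0, -1, 2, -1, 0], [0, 0, -1, 2, -1], [-1, 0, 0, -1, 2]].
The roots have two lengths (squared-length ratio 2:1); the short ones are alpha_{2,3,4,5}. The associated Dynkin diagram is a chain of 5 nodes with a double edge at one end; the terminal node there is the unique long simple root (C_5), so the type is C_5 (the algebra sp(10)).

C_5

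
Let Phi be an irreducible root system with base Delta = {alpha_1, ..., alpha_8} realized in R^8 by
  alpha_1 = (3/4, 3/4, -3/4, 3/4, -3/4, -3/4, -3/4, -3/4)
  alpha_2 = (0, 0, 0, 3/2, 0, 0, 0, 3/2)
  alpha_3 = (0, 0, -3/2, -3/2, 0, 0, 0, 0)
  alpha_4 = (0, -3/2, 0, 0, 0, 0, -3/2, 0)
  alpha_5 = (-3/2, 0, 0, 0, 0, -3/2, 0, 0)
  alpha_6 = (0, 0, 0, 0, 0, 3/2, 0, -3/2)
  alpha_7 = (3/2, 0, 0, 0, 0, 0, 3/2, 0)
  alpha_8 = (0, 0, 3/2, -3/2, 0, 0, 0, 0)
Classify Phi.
Compute the Cartan integers a_ij = 2(alpha_i, alpha_j)/(alpha_j, alpha_j); the resulting 8x8 Cartan matrix is
[[2, 0, 0, 0, 0, 0, 0, -1], [0, 2, -1, 0, 0, -1, 0, -1], [0, -1, 2, 0, 0, 0, 0, 0], [0, 0, 0, 2, 0, 0, -1, 0], [0, 0, 0, 0, 2, -1, -1, 0], [0, -1, 0, 0, -1, 2, 0, 0], [0, 0, 0, -1, -1, 0, 2, 0], [-1, -1, 0, 0, 0, 0, 0, 2]].
All simple roots have the same length, so the diagram is simply laced. The associated Dynkin diagram is a chain of 7 nodes with one extra node attached to the third node from one end (E_8), so the type is E_8.

E_8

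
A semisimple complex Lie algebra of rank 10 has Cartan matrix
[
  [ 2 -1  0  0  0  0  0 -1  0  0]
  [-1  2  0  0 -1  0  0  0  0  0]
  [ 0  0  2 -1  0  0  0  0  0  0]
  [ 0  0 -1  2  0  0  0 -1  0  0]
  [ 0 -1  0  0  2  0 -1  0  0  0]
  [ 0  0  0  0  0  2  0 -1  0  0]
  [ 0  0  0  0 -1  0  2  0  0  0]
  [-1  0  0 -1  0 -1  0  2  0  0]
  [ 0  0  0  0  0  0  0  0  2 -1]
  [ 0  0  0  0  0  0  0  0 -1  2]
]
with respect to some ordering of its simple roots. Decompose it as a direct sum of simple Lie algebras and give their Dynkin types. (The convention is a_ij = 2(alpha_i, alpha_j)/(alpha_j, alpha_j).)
The diagram associated to this matrix has two connected components: the simple roots {alpha_9, alpha_10} form a chain of 2 nodes with single edges (A_2), and {alpha_1, alpha_2, alpha_3, alpha_4, alpha_5, alpha_6, alpha_7, alpha_8} form a chain of 7 nodes with one extra node attached to the third node from one end (E_8). A semisimple Lie algebra decomposes uniquely as the direct sum of simple ideals, one per connected component of its Dynkin diagram, so g ≅ A_2 ⊕ E_8 (dimension 8 + 248 = 256).

A_2 (sl(3)) + E_8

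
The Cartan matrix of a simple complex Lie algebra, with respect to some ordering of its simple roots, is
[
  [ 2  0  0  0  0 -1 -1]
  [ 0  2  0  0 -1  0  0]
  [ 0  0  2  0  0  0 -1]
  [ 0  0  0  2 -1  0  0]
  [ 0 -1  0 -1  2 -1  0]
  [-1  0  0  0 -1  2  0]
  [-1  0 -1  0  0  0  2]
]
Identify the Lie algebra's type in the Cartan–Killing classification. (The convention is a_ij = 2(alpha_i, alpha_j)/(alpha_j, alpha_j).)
D_7

The matrix has rank 7 with 2's on the diagonal. Reading the off-diagonal entries as Dynkin edges (a single edge where a_ij = a_ji = -1; a double or triple edge where a_ij * a_ji = 2 or 3), the diagram is a chain of 5 nodes with a fork of two nodes at one end (D_7). One simple-root ordering that puts it in standard form is (alpha_3, alpha_7, alpha_1, alpha_6, alpha_5, alpha_2, alpha_4). So the algebra is type D_7, i.e. so(14).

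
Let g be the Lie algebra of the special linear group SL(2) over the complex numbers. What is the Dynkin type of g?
This is sl(2), which has dimension 2^2 - 1 = 3 and rank 2 - 1 = 1 (a Cartan subalgebra is the diagonal traceless matrices). In the classification of classical Lie algebras, the special linear algebra sl(n+1) has type A_n; here n = 1, so the Dynkin diagram is a chain of 1 nodes with single edges (A_1). Hence the type is A_1.

type A_1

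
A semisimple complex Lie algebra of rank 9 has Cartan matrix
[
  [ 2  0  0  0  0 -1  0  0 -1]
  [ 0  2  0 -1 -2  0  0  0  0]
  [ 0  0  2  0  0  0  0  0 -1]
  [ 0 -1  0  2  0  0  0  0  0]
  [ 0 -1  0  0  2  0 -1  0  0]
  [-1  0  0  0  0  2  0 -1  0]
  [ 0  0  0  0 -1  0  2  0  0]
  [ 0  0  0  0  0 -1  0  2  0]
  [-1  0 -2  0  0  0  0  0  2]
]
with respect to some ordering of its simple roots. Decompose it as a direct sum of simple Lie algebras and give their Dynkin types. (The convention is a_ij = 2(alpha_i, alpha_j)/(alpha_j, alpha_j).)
type B_5 + type F_4

The diagram associated to this matrix has two connected components: the simple roots {alpha_1, alpha_3, alpha_6, alpha_8, alpha_9} form a chain of 5 nodes with a double edge at one end; the terminal node there is the unique short simple root (B_5), and {alpha_2, alpha_4, alpha_5, alpha_7} form a chain of 4 nodes with a double edge between the middle two (F_4). A semisimple Lie algebra decomposes uniquely as the direct sum of simple ideals, one per connected component of its Dynkin diagram, so g ≅ B_5 ⊕ F_4 (dimension 55 + 52 = 107).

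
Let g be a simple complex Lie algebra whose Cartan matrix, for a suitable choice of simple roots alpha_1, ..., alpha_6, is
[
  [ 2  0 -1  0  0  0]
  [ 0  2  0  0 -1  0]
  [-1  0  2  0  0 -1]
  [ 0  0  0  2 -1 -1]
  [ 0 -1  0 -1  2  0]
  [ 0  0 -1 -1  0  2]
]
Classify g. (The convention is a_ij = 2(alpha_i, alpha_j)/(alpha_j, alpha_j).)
The matrix has rank 6 with 2's on the diagonal. Reading the off-diagonal entries as Dynkin edges (a single edge where a_ij = a_ji = -1; a double or triple edge where a_ij * a_ji = 2 or 3), the diagram is a chain of 6 nodes with single edges (A_6). One simple-root ordering that puts it in standard form is (alpha_1, alpha_3, alpha_6, alpha_4, alpha_5, alpha_2). So the algebra is type A_6, i.e. sl(7).

A_6 (sl(7))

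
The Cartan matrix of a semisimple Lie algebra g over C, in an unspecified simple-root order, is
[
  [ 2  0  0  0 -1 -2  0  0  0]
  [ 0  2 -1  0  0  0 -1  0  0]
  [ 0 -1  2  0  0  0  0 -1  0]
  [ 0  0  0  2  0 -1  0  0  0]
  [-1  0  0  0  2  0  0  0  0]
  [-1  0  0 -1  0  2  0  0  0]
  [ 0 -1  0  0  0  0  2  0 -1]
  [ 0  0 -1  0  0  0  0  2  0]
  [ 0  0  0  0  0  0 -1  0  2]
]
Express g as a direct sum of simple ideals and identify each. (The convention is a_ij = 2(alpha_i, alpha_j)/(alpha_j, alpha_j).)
type A_5 + type F_4

The diagram associated to this matrix has two connected components: the simple roots {alpha_2, alpha_3, alpha_7, alpha_8, alpha_9} form a chain of 5 nodes with single edges (A_5), and {alpha_1, alpha_4, alpha_5, alpha_6} form a chain of 4 nodes with a double edge between the middle two (F_4). A semisimple Lie algebra decomposes uniquely as the direct sum of simple ideals, one per connected component of its Dynkin diagram, so g ≅ A_5 ⊕ F_4 (dimension 35 + 52 = 87).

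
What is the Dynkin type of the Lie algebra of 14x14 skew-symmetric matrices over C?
D_7 (so(14))

This is so(14) with 14 even, which has dimension 14(14-1)/2 = 91 and rank 14/2 = 7. In the classification of classical Lie algebras, the orthogonal algebra so(2n) in an even number of variables has type D_n; here n = 7, so the Dynkin diagram is a chain of 5 nodes with a fork of two nodes at one end (D_7). Hence the type is D_7.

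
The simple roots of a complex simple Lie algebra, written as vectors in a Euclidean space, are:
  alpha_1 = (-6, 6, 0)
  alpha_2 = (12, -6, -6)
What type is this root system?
Compute the Cartan integers a_ij = 2(alpha_i, alpha_j)/(alpha_j, alpha_j); the resulting 2x2 Cartan matrix is
[[2, -1], [-3, 2]].
The roots have two lengths (squared-length ratio 3:1); the short ones are alpha_{1}. The associated Dynkin diagram is two nodes joined by a triple edge (G_2), so the type is G_2.

G2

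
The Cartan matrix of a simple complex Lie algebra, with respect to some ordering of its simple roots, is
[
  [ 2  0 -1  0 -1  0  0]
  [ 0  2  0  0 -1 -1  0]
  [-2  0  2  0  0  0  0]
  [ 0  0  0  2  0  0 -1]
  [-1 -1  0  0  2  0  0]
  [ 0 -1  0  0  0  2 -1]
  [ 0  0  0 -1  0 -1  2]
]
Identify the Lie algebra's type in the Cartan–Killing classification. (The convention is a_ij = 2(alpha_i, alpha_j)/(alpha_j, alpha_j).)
C_7 (sp(14))

The matrix has rank 7 with 2's on the diagonal. Reading the off-diagonal entries as Dynkin edges (a single edge where a_ij = a_ji = -1; a double or triple edge where a_ij * a_ji = 2 or 3), the diagram is a chain of 7 nodes with a double edge at one end; the terminal node there is the unique long simple root (C_7). One simple-root ordering that puts it in standard form is (alpha_4, alpha_7, alpha_6, alpha_2, alpha_5, alpha_1, alpha_3). So the algebra is type C_7, i.e. sp(14).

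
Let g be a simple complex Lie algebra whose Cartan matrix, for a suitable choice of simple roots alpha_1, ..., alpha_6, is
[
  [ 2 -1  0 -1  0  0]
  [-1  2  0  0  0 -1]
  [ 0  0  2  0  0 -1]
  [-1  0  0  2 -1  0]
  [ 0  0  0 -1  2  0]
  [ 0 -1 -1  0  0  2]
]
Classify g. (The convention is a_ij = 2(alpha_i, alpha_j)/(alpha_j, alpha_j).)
The matrix has rank 6 with 2's on the diagonal. Reading the off-diagonal entries as Dynkin edges (a single edge where a_ij = a_ji = -1; a double or triple edge where a_ij * a_ji = 2 or 3), the diagram is a chain of 6 nodes with single edges (A_6). One simple-root ordering that puts it in standard form is (alpha_5, alpha_4, alpha_1, alpha_2, alpha_6, alpha_3). So the algebra is type A_6, i.e. sl(7).

A_6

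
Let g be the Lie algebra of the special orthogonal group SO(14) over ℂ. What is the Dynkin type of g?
This is so(14) with 14 even, which has dimension 14(14-1)/2 = 91 and rank 14/2 = 7. In the classification of classical Lie algebras, the orthogonal algebra so(2n) in an even number of variables has type D_n; here n = 7, so the Dynkin diagram is a chain of 5 nodes with a fork of two nodes at one end (D_7). Hence the type is D_7.

D7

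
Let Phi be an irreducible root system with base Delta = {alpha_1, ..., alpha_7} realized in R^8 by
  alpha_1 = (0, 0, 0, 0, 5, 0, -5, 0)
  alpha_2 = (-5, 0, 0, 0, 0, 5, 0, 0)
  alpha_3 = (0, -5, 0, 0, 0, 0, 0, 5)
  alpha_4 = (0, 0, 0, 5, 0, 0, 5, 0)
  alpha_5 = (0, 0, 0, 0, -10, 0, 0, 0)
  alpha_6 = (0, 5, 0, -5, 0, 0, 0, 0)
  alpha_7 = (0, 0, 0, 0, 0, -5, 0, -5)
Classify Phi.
Compute the Cartan integers a_ij = 2(alpha_i, alpha_j)/(alpha_j, alpha_j); the resulting 7x7 Cartan matrix is
[[2, 0, 0, -1, -1, 0, 0], [0, 2, 0, 0, 0, 0, -1], [0, 0, 2, 0, 0, -1, -1], [-1, 0, 0, 2, 0, -1, 0], [-2, 0, 0, 0, 2, 0, 0], [0, 0, -1, -1, 0, 2, 0], [0, -1, -1, 0, 0, 0, 2]].
The roots have two lengths (squared-length ratio 2:1); the short ones are alpha_{1,2,3,4,6,7}. The associated Dynkin diagram is a chain of 7 nodes with a double edge at one end; the terminal node there is the unique long simple root (C_7), so the type is C_7 (the algebra sp(14)).

C7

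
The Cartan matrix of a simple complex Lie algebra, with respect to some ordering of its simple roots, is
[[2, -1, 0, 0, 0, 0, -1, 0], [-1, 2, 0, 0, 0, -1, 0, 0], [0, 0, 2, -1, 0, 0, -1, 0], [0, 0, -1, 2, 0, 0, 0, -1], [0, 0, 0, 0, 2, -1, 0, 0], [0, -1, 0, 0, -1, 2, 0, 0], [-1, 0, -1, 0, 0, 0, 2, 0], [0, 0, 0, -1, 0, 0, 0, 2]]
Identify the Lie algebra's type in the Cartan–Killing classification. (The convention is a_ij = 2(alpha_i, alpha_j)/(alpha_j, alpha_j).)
The matrix has rank 8 with 2's on the diagonal. Reading the off-diagonal entries as Dynkin edges (a single edge where a_ij = a_ji = -1; a double or triple edge where a_ij * a_ji = 2 or 3), the diagram is a chain of 8 nodes with single edges (A_8). One simple-root ordering that puts it in standard form is (alpha_5, alpha_6, alpha_2, alpha_1, alpha_7, alpha_3, alpha_4, alpha_8). So the algebra is type A_8, i.e. sl(9).

A8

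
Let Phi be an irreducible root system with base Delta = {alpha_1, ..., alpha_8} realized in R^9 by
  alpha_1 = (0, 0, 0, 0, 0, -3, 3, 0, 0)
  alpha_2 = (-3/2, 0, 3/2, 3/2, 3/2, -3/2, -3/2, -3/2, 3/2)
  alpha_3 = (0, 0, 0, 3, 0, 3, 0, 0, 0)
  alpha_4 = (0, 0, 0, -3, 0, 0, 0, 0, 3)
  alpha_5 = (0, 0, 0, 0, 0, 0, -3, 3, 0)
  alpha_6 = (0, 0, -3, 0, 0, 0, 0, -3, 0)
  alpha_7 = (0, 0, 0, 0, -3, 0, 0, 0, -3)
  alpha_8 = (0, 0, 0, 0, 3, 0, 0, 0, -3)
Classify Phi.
Compute the Cartan integers a_ij = 2(alpha_i, alpha_j)/(alpha_j, alpha_j); the resulting 8x8 Cartan matrix is
[[2, 0, -1, 0, -1, 0, 0, 0], [0, 2, 0, 0, 0, 0, -1, 0], [-1, 0, 2, -1, 0, 0, 0, 0], [0, 0, -1, 2, 0, 0, -1, -1], [-1, 0, 0, 0, 2, -1, 0, 0], [0, 0, 0, 0, -1, 2, 0, 0], [0, -1, 0, -1, 0, 0, 2, 0], [0, 0, 0, -1, 0, 0, 0, 2]].
All simple roots have the same length, so the diagram is simply laced. The associated Dynkin diagram is a chain of 7 nodes with one extra node attached to the third node from one end (E_8), so the type is E_8.

E_8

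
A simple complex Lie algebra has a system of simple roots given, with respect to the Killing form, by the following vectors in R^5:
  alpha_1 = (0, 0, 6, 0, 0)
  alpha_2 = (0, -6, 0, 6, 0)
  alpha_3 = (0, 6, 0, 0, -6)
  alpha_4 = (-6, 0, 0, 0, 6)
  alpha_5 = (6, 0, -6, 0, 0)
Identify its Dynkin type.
Compute the Cartan integers a_ij = 2(alpha_i, alpha_j)/(alpha_j, alpha_j); the resulting 5x5 Cartan matrix is
[[2, 0, 0, 0, -1], [0, 2, -1, 0, 0], [0, -1, 2, -1, 0], [0, 0, -1, 2, -1], [-2, 0, 0, -1, 2]].
The roots have two lengths (squared-length ratio 2:1); the short ones are alpha_{1}. The associated Dynkin diagram is a chain of 5 nodes with a double edge at one end; the terminal node there is the unique short simple root (B_5), so the type is B_5 (the algebra so(11)).

type B_5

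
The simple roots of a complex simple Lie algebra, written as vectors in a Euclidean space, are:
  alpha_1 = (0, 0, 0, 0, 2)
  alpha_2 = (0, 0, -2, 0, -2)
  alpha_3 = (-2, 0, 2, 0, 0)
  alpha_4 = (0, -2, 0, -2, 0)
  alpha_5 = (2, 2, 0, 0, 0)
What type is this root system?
B5

Compute the Cartan integers a_ij = 2(alpha_i, alpha_j)/(alpha_j, alpha_j); the resulting 5x5 Cartan matrix is
[[2, -1, 0, 0, 0], [-2, 2, -1, 0, 0], [0, -1, 2, 0, -1], [0, 0, 0, 2, -1], [0, 0, -1, -1, 2]].
The roots have two lengths (squared-length ratio 2:1); the short ones are alpha_{1}. The associated Dynkin diagram is a chain of 5 nodes with a double edge at one end; the terminal node there is the unique short simple root (B_5), so the type is B_5 (the algebra so(11)).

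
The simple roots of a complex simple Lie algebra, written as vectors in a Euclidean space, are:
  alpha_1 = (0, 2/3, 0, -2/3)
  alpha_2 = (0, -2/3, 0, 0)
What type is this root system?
B2

Compute the Cartan integers a_ij = 2(alpha_i, alpha_j)/(alpha_j, alpha_j); the resulting 2x2 Cartan matrix is
[[2, -2], [-1, 2]].
The roots have two lengths (squared-length ratio 2:1); the short ones are alpha_{2}. The associated Dynkin diagram is a chain of 2 nodes with a double edge at one end; the terminal node there is the unique short simple root (B_2), so the type is B_2 (the algebra so(5)).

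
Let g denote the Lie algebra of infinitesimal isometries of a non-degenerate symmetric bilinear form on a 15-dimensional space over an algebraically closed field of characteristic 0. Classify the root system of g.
This is so(15) with 15 odd, which has dimension 15(15-1)/2 = 105 and rank (15-1)/2 = 7. In the classification of classical Lie algebras, the orthogonal algebra so(2n+1) in an odd number of variables has type B_n; here n = 7, so the Dynkin diagram is a chain of 7 nodes with a double edge at one end; the terminal node there is the unique short simple root (B_7). Hence the type is B_7.

B_7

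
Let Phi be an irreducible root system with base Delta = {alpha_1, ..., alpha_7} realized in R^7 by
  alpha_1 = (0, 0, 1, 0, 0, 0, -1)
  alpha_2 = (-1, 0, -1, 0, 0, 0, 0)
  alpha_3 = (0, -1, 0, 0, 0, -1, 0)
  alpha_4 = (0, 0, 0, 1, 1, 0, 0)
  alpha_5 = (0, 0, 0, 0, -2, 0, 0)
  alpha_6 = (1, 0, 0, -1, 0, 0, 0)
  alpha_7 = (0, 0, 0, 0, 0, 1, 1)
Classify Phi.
Compute the Cartan integers a_ij = 2(alpha_i, alpha_j)/(alpha_j, alpha_j); the resulting 7x7 Cartan matrix is
[[2, -1, 0, 0, 0, 0, -1], [-1, 2, 0, 0, 0, -1, 0], [0, 0, 2, 0, 0, 0, -1], [0, 0, 0, 2, -1, -1, 0], [0, 0, 0, -2, 2, 0, 0], [0, -1, 0, -1, 0, 2, 0], [-1, 0, -1, 0, 0, 0, 2]].
The roots have two lengths (squared-length ratio 2:1); the short ones are alpha_{1,2,3,4,6,7}. The associated Dynkin diagram is a chain of 7 nodes with a double edge at one end; the terminal node there is the unique long simple root (C_7), so the type is C_7 (the algebra sp(14)).

C7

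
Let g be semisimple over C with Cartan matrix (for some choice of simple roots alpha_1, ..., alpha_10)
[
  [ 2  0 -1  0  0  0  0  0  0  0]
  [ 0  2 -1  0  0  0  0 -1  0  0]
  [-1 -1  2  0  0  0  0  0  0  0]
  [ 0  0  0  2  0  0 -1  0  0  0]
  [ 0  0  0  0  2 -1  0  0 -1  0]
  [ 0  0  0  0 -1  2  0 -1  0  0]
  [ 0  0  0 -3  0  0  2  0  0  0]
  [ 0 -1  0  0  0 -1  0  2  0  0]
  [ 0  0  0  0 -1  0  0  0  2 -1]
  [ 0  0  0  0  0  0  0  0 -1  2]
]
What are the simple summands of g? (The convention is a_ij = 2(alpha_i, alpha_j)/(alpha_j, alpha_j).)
The diagram associated to this matrix has two connected components: the simple roots {alpha_1, alpha_2, alpha_3, alpha_5, alpha_6, alpha_8, alpha_9, alpha_10} form a chain of 8 nodes with single edges (A_8), and {alpha_4, alpha_7} form two nodes joined by a triple edge (G_2). A semisimple Lie algebra decomposes uniquely as the direct sum of simple ideals, one per connected component of its Dynkin diagram, so g ≅ A_8 ⊕ G_2 (dimension 80 + 14 = 94).

A_8 (sl(9)) + G_2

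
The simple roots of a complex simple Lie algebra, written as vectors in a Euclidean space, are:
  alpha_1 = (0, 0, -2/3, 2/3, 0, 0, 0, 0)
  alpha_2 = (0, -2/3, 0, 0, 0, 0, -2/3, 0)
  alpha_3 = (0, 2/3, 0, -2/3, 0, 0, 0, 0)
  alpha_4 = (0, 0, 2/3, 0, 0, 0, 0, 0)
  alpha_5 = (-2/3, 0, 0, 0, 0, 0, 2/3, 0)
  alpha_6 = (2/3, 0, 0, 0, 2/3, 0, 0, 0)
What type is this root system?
Compute the Cartan integers a_ij = 2(alpha_i, alpha_j)/(alpha_j, alpha_j); the resulting 6x6 Cartan matrix is
[[2, 0, -1, -2, 0, 0], [0, 2, -1, 0, -1, 0], [-1, -1, 2, 0, 0, 0], [-1, 0, 0, 2, 0, 0], [0, -1, 0, 0, 2, -1], [0, 0, 0, 0, -1, 2]].
The roots have two lengths (squared-length ratio 2:1); the short ones are alpha_{4}. The associated Dynkin diagram is a chain of 6 nodes with a double edge at one end; the terminal node there is the unique short simple root (B_6), so the type is B_6 (the algebra so(13)).

B_6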